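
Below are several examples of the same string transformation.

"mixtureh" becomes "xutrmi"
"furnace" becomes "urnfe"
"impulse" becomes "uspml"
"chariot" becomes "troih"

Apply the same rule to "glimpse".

spmli

What's happening: sort the characters into reverse alphabetical order, then delete the last 2 characters.
Starting from "glimpse": after the first operation, "spmlige"; after the second, "spmli".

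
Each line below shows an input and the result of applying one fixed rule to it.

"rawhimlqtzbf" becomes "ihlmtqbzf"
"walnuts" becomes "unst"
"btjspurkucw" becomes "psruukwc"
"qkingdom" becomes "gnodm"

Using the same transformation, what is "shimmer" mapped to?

mmre

What's happening: delete the first 3 characters, then swap each adjacent pair of characters (1↔2, 3↔4, ...).
On "shimmer": the first step gives "mmer", and the second then gives "mmre".
(Check on "qkingdom": → "ngdom" → "gnodm" ✓)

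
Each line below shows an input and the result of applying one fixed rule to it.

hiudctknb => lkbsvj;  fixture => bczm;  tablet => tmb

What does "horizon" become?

The rule is to delete the first 3 characters, then shift every letter 8 places forward in the alphabet (wrapping around).
For "horizon", step one produces "izon"; step two turns that into "qhwv".

qhwv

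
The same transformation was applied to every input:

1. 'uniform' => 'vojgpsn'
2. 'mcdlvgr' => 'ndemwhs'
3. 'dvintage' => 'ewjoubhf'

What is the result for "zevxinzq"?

afwyjoar

Each output is the input with this applied: shift every letter 1 place forward in the alphabet (wrapping around).
Doing the same to "zevxinzq": "afwyjoar".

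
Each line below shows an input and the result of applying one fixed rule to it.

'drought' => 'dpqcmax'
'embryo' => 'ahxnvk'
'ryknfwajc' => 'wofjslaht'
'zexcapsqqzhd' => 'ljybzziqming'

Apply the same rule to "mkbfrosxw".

oaxbgfvtk

The transformation: move the first 3 characters to the end (rotate left by 3), then shift every letter 9 places forward in the alphabet (wrapping around).
Applying both steps to "mkbfrosxw": "frosxwmkb", then "oaxbgfvtk".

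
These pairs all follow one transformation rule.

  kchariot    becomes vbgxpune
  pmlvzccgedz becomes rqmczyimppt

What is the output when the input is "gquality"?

The transformation: shift every letter 13 places forward in the alphabet (wrapping around) — i.e. ROT13, then move the last 3 characters to the front (rotate right by 3).
Applying both steps to "gquality": "tdhnyvgl", then "vgltdhny".

vgltdhny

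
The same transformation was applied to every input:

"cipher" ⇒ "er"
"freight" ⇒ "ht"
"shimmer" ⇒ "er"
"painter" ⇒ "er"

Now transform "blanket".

et

Each output is the input with this applied: keep only the last 2 characters.
On "blanket" that produces "et".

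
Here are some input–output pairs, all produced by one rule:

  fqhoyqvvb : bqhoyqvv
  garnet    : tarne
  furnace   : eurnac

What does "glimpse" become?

elimps

The pattern: delete the first character, then move the last character to the front.
For "glimpse", step one produces "limpse"; step two turns that into "elimps".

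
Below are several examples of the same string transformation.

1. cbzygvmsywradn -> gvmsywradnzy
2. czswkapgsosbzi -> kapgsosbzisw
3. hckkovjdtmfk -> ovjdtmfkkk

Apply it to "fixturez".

urezxt

Looking at the pairs, the operation is to delete the first 2 characters, then move the first 2 characters to the end (rotate left by 2).
Working it through for "fixturez": intermediate "xturez", final "urezxt".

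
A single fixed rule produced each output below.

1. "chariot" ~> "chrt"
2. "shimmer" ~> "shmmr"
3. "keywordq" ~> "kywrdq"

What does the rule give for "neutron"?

In each case the input is transformed by: remove every vowel.
Applying that to "neutron" gives "ntrn".

ntrn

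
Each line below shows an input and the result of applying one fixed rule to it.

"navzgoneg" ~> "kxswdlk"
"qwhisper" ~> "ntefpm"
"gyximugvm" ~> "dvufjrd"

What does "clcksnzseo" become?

zizhpkwp

Looking at the pairs, the operation is to delete the last 2 characters, then shift every letter 3 places backward in the alphabet (wrapping around).
"clcksnzseo" → "clcksnzs" → "zizhpkwp".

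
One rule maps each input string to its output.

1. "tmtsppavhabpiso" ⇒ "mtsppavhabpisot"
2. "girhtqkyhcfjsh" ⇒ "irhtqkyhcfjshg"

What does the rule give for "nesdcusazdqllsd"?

esdcusazdqllsdn

What's happening: move the first character to the end.
"nesdcusazdqllsd" → "esdcusazdqllsdn".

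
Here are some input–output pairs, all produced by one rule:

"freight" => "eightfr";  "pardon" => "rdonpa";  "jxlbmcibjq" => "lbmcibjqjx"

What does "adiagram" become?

The transformation: move the first 2 characters to the end (rotate left by 2).
So "adiagram" becomes "iagramad".

iagramad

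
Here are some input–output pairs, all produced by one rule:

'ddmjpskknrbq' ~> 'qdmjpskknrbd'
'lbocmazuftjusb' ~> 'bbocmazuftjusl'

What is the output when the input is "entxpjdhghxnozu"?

untxpjdhghxnoze

The pattern: swap the first and last characters.
Doing the same to "entxpjdhghxnozu": "untxpjdhghxnoze".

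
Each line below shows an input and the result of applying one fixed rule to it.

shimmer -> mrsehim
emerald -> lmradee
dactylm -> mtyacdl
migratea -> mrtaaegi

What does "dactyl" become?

ltyacd

The pattern: sort the characters into alphabetical order, then move the last 3 characters to the front (rotate right by 3).
On "dactyl": the first step gives "acdlty", and the second then gives "ltyacd".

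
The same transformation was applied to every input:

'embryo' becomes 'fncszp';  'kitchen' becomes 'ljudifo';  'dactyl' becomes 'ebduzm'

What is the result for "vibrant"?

wjcsbou

The transformation: shift every letter 1 place forward in the alphabet (wrapping around).
On "vibrant" that produces "wjcsbou".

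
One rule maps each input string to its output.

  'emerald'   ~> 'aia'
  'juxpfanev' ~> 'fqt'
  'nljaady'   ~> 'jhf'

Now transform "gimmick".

cei

The rule is to shift every letter 4 places backward in the alphabet (wrapping around), then keep only the first 3 characters.
"gimmick" → "cei".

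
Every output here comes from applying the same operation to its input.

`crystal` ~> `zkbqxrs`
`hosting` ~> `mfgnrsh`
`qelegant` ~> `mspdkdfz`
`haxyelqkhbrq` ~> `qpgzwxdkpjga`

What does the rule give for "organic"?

hbnqfzm

Each output is the input with this applied: move the last 2 characters to the front (rotate right by 2), then shift every letter 1 place backward in the alphabet (wrapping around).
Starting from "organic": after the first operation, "icorgan"; after the second, "hbnqfzm".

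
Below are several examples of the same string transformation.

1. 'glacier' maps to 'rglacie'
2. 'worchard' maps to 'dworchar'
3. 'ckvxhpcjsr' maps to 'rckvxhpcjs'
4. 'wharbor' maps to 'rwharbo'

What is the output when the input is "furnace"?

The transformation: move the last character to the front.
Doing the same to "furnace": "efurnac".

efurnac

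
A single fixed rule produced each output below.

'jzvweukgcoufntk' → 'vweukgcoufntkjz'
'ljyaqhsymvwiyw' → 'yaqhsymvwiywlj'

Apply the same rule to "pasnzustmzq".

Rule — move the first 2 characters to the end (rotate left by 2).
"pasnzustmzq" → "snzustmzqpa".

snzustmzqpa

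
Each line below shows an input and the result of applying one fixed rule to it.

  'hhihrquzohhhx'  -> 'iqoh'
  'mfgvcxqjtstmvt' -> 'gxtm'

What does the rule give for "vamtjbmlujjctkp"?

mbucp

The rule is to keep one character in every 3, starting at position 3 (positions 3rd, 6th, 9th, ...).
For "vamtjbmlujjctkp" the result is "mbucp".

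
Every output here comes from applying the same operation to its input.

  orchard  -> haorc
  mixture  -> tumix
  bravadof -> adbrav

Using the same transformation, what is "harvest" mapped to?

vehar

Rule — delete the last 2 characters, then move the last 2 characters to the front (rotate right by 2).
On "harvest": the first step gives "harve", and the second then gives "vehar".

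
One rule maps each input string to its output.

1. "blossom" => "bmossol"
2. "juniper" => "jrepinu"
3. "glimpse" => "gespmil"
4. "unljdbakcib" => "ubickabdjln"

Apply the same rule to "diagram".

The pattern: reverse the string, then move the last character to the front.
On "diagram": the first step gives "margaid", and the second then gives "dmargai".

dmargai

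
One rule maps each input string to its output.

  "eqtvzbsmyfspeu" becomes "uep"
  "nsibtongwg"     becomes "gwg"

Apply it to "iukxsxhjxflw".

wlf

In each case the input is transformed by: reverse the string, then keep only the first 3 characters.
On "iukxsxhjxflw": the first step gives "wlfxjhxsxkui", and the second then gives "wlf".
(Check on "nsibtongwg": → "gwgnotbisn" → "gwg" ✓)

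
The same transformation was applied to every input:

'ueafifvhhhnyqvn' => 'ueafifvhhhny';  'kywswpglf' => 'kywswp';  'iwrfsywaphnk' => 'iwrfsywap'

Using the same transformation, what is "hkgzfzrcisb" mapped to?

hkgzfzrc

Each output is the input with this applied: delete the last 3 characters.
Applying that to "hkgzfzrcisb" gives "hkgzfzrc".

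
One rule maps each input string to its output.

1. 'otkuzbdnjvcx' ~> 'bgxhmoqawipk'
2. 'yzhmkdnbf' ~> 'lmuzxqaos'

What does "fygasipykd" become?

sltnfvclxq

Looking at the pairs, the operation is to shift every letter 13 places forward in the alphabet (wrapping around) — i.e. ROT13.
Applying that to "fygasipykd" gives "sltnfvclxq".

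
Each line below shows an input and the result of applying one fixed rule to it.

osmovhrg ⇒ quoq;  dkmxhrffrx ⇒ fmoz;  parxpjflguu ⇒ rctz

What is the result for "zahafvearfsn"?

bcjc

Rule — shift every letter 2 places forward in the alphabet (wrapping around), then keep only the first 4 characters.
"zahafvearfsn" → "bcjchxgcthup" → "bcjc".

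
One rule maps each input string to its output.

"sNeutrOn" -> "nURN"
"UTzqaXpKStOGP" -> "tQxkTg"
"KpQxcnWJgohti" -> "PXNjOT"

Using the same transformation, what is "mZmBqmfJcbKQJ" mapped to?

zbMjBq

Looking at the pairs, the operation is to keep every other character starting from the second (positions 2nd, 4th, 6th, ...), then flip the case of every letter.
"mZmBqmfJcbKQJ" → "ZBmJbQ" → "zbMjBq".
(Check on "sNeutrOn": → "Nurn" → "nURN" ✓)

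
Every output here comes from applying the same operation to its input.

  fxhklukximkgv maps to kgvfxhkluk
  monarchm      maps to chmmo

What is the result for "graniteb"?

tebgr

Each output is the input with this applied: move the last 3 characters to the front (rotate right by 3), then delete the last 3 characters.
Applying both steps to "graniteb": "tebgrani", then "tebgr".
(Check on "fxhklukximkgv": → "kgvfxhklukxim" → "kgvfxhkluk" ✓)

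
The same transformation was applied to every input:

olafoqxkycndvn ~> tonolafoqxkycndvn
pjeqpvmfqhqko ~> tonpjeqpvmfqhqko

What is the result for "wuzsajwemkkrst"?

The transformation: prepend "ton".
So "wuzsajwemkkrst" becomes "tonwuzsajwemkkrst".

tonwuzsajwemkkrst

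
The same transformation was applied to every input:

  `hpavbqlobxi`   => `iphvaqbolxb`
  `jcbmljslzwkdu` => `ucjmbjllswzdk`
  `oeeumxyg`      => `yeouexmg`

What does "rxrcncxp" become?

Looking at the pairs, the operation is to swap each adjacent pair of characters (1↔2, 3↔4, ...), then move the last character to the front.
"rxrcncxp" → "xrcrcnpx" → "xxrcrcnp".

xxrcrcnp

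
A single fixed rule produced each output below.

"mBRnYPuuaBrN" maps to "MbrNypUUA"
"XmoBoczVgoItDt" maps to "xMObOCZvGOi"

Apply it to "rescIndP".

The rule is to flip the case of every letter, then delete the last 3 characters.
So "rescIndP" becomes "RESCi".
(Check on "XmoBoczVgoItDt": → "xMObOCZvGOiTdT" → "xMObOCZvGOi" ✓)

RESCi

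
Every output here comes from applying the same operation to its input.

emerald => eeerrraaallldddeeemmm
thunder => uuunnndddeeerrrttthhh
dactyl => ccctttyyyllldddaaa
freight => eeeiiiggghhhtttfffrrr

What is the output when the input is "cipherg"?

Rule — move the first 2 characters to the end (rotate left by 2), then repeat every character 3 times.
For "cipherg", step one produces "phergci"; step two turns that into "ppphhheeerrrgggccciii".
(Check on "freight": → "eightfr" → "eeeiiiggghhhtttfffrrr" ✓)

ppphhheeerrrgggccciii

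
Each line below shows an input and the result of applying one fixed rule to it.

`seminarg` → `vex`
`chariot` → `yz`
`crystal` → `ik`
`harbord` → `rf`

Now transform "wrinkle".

Each output is the input with this applied: keep one character in every 3, starting at position 2 (positions 2nd, 5th, 8th, ...), then shift every letter 9 places backward in the alphabet (wrapping around).
For "wrinkle", step one produces "rk"; step two turns that into "ib".

ib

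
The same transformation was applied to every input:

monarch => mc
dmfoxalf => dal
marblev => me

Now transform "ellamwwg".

What's happening: swap each adjacent pair of characters (1↔2, 3↔4, ...), then keep one character in every 3, starting at position 2 (positions 2nd, 5th, 8th, ...).
Applying both steps to "ellamwwg": "lealwmgw", then "eww".

eww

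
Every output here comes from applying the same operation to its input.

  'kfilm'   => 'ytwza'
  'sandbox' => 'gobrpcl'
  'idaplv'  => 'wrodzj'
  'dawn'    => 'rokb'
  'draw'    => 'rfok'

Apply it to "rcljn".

fqzxb

Each output is the input with this applied: shift every letter 12 places backward in the alphabet (wrapping around).
Doing the same to "rcljn": "fqzxb".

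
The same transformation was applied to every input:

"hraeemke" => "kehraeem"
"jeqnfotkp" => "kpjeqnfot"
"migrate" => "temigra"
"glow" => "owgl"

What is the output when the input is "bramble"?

Rule — move the last 2 characters to the front (rotate right by 2).
For "bramble" the result is "lebramb".

lebramb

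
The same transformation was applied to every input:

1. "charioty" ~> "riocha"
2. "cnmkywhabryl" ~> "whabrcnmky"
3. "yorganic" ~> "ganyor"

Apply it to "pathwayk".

hwapat

What's happening: delete the last 2 characters, then swap the front and back halves of the string.
So "pathwayk" becomes "hwapat".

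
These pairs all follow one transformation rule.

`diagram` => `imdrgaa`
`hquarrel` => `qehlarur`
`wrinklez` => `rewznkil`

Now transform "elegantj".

Each output is the input with this applied: swap each adjacent pair of characters (1↔2, 3↔4, ...), then take characters alternately from the front and the back (1st, last, 2nd, 2nd-last, ...).
Working it through for "elegantj": intermediate "legenajt", final "ltejgaen".

ltejgaen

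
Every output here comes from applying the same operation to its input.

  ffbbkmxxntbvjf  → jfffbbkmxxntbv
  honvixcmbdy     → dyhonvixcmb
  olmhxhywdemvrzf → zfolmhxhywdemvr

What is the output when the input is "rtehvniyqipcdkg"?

kgrtehvniyqipcd

Rule — move the last 2 characters to the front (rotate right by 2).
So "rtehvniyqipcdkg" becomes "kgrtehvniyqipcd".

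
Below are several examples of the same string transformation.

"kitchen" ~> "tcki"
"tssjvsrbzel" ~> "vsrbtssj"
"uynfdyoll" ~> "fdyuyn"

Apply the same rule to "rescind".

Rule — delete the last 3 characters, then swap the front and back halves of the string.
Starting from "rescind": after the first operation, "resc"; after the second, "scre".
(Check on "tssjvsrbzel": → "tssjvsrb" → "vsrbtssj" ✓)

scre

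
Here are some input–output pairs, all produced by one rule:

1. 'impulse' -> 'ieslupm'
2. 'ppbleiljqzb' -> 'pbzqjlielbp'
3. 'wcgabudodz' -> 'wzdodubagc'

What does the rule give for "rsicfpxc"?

What's happening: move the first character to the end, then reverse the string.
Applying both steps to "rsicfpxc": "sicfpxcr", then "rcxpfcis".

rcxpfcis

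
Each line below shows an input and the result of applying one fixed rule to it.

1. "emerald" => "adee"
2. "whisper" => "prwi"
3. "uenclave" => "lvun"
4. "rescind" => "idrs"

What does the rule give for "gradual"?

Rule — keep every other character starting from the first (positions 1st, 3rd, 5th, ...), then swap the front and back halves of the string.
For "gradual", step one produces "gaul"; step two turns that into "ulga".

ulga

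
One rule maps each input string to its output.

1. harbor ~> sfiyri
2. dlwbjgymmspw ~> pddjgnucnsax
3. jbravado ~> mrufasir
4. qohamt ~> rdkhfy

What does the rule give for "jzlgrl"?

What's happening: swap the front and back halves of the string, then shift every letter 9 places backward in the alphabet (wrapping around).
On "jzlgrl": the first step gives "grljzl", and the second then gives "xicaqc".

xicaqc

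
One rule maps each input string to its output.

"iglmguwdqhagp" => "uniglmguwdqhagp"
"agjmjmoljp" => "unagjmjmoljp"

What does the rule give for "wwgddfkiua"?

unwwgddfkiua

The rule is to prepend "un".
"wwgddfkiua" → "unwwgddfkiua".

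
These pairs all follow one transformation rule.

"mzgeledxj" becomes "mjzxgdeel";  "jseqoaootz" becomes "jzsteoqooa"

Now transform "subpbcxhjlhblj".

The transformation: take characters alternately from the front and the back (1st, last, 2nd, 2nd-last, ...).
So "subpbcxhjlhblj" becomes "sjulbbphblcjxh".

sjulbbphblcjxh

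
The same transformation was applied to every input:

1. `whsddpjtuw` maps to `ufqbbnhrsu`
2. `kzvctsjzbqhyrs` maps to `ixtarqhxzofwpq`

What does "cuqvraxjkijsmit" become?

asotpyvhighqkgr

Each output is the input with this applied: shift every letter 2 places backward in the alphabet (wrapping around).
"cuqvraxjkijsmit" → "asotpyvhighqkgr".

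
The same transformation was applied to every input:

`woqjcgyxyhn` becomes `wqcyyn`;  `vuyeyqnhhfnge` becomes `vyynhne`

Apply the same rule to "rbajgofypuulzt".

ragfpuz

Rule — keep every other character starting from the first (positions 1st, 3rd, 5th, ...).
Doing the same to "rbajgofypuulzt": "ragfpuz".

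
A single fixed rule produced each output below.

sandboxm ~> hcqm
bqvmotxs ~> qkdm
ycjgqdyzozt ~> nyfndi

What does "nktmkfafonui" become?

cizpdj

What's happening: shift every letter 11 places backward in the alphabet (wrapping around), then keep every other character starting from the first (positions 1st, 3rd, 5th, ...).
"nktmkfafonui" → "czibzupudcjx" → "cizpdj".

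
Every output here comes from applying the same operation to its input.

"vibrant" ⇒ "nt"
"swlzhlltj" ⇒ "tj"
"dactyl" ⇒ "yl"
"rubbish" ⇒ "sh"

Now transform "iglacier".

The transformation: keep only the last 2 characters.
Applying that to "iglacier" gives "er".

er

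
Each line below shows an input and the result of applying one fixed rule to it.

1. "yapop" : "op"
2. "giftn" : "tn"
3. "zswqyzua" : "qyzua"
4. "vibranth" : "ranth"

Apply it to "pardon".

Each output is the input with this applied: delete the first 3 characters.
So "pardon" becomes "don".

don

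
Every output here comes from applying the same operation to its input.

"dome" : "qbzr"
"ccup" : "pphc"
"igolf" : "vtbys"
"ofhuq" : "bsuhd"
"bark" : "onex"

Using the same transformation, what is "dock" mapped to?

qbpx

The rule is to shift every letter 13 places forward in the alphabet (wrapping around) — i.e. ROT13.
"dock" → "qbpx".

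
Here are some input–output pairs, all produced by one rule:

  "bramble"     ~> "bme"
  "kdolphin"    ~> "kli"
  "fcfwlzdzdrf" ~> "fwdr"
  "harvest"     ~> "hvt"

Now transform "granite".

gne

The transformation: keep one character in every 3, starting at position 1 (positions 1st, 4th, 7th, ...).
For "granite" the result is "gne".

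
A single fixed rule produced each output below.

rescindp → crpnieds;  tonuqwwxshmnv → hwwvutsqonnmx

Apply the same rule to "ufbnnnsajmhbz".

ausnnnmjhfbbz

Each output is the input with this applied: sort the characters into reverse alphabetical order, then swap the first and last characters.
Starting from "ufbnnnsajmhbz": after the first operation, "zusnnnmjhfbba"; after the second, "ausnnnmjhfbbz".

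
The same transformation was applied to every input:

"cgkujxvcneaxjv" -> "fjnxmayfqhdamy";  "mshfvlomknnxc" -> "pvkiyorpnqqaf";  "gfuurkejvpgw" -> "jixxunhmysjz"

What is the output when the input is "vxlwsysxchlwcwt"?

yaozvbvafkozfzw

In each case the input is transformed by: shift every letter 3 places forward in the alphabet (wrapping around).
For "vxlwsysxchlwcwt" the result is "yaozvbvafkozfzw".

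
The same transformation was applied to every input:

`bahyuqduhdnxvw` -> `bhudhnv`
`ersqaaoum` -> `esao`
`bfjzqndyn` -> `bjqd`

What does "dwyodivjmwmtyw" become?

Each output is the input with this applied: move the last character to the front, then keep every other character starting from the second (positions 2nd, 4th, 6th, ...).
"dwyodivjmwmtyw" → "wdwyodivjmwmty" → "dydvmmy".

dydvmmy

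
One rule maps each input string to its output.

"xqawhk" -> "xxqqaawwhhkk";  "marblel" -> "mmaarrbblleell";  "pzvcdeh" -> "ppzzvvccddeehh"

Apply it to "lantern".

The pattern: double every character.
On "lantern" that produces "llaanntteerrnn".

llaanntteerrnn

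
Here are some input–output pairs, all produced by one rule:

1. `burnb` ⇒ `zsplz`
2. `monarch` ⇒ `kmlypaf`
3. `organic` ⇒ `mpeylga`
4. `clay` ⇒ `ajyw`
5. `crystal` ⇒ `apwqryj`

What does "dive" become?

bgtc

What's happening: shift every letter 2 places backward in the alphabet (wrapping around).
For "dive" the result is "bgtc".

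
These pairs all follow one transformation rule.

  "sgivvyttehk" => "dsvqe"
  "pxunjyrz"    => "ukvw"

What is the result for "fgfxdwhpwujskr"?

dutmrpo

Rule — shift every letter 3 places backward in the alphabet (wrapping around), then keep every other character starting from the second (positions 2nd, 4th, 6th, ...).
"fgfxdwhpwujskr" → "cdcuatemtrgpho" → "dutmrpo".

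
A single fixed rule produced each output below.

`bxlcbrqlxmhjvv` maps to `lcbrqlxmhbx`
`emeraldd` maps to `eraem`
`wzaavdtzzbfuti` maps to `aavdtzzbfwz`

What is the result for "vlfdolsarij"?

fdolsavl

The pattern: delete the last 3 characters, then move the first 2 characters to the end (rotate left by 2).
Working it through for "vlfdolsarij": intermediate "vlfdolsa", final "fdolsavl".
(Check on "wzaavdtzzbfuti": → "wzaavdtzzbf" → "aavdtzzbfwz" ✓)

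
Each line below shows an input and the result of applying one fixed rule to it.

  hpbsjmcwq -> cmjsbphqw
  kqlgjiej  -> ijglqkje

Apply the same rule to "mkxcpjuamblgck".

glbmaujpcxkmkc

The pattern: reverse the string, then move the first 2 characters to the end (rotate left by 2).
On "mkxcpjuamblgck": the first step gives "kcglbmaujpcxkm", and the second then gives "glbmaujpcxkmkc".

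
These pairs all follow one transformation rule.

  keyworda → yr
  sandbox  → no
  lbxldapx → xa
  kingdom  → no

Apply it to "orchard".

Looking at the pairs, the operation is to keep one character in every 3, starting at position 3 (positions 3rd, 6th, 9th, ...).
Doing the same to "orchard": "cr".

cr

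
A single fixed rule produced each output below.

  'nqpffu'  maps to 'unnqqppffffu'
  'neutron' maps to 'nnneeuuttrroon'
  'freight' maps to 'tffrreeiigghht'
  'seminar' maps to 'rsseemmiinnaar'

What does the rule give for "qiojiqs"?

sqqiioojjiiqqs

The pattern: double every character, then move the last character to the front.
"qiojiqs" → "qqiioojjiiqqss" → "sqqiioojjiiqqs".
(Check on "freight": → "ffrreeiigghhtt" → "tffrreeiigghht" ✓)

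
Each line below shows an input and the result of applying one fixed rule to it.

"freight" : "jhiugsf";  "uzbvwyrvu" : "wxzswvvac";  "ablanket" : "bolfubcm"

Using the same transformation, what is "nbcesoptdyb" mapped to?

ftpquezcocd

In each case the input is transformed by: move the first 3 characters to the end (rotate left by 3), then shift every letter 1 place forward in the alphabet (wrapping around).
For "nbcesoptdyb", step one produces "esoptdybnbc"; step two turns that into "ftpquezcocd".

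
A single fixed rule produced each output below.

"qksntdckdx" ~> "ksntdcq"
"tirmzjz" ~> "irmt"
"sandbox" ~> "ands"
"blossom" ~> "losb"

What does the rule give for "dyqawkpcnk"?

yqawkpd

The pattern: delete the last 3 characters, then move the first character to the end.
For "dyqawkpcnk", step one produces "dyqawkp"; step two turns that into "yqawkpd".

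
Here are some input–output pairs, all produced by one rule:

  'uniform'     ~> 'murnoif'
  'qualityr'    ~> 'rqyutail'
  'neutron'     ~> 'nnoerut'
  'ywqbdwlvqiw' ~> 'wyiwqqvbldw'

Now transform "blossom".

The transformation: reverse the string, then take characters alternately from the front and the back (1st, last, 2nd, 2nd-last, ...).
Doing the same to "blossom": "mbolsos".

mbolsos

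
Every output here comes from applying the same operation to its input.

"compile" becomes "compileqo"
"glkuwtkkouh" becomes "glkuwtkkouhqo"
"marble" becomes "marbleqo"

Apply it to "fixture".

In each case the input is transformed by: append "qo".
On "fixture" that produces "fixtureqo".

fixtureqo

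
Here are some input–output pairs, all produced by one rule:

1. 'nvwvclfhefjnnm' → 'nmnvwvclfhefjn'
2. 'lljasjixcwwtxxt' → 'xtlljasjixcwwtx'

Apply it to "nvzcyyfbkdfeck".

What's happening: move the last 2 characters to the front (rotate right by 2).
"nvzcyyfbkdfeck" → "cknvzcyyfbkdfe".

cknvzcyyfbkdfe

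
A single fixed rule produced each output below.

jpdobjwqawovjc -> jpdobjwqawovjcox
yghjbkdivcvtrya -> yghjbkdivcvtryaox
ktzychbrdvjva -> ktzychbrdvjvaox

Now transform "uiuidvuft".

uiuidvuftox

In each case the input is transformed by: append "ox".
On "uiuidvuft" that produces "uiuidvuftox".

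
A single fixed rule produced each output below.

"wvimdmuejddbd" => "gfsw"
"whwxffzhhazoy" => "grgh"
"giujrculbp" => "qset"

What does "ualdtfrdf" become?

ekvn

Looking at the pairs, the operation is to shift every letter 10 places forward in the alphabet (wrapping around), then keep only the first 4 characters.
Starting from "ualdtfrdf": after the first operation, "ekvndpbnp"; after the second, "ekvn".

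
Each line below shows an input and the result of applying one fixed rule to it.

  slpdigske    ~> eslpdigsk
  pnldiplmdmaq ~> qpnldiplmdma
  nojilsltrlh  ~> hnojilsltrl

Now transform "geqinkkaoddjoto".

ogeqinkkaoddjot

Looking at the pairs, the operation is to move the last character to the front.
Applying that to "geqinkkaoddjoto" gives "ogeqinkkaoddjot".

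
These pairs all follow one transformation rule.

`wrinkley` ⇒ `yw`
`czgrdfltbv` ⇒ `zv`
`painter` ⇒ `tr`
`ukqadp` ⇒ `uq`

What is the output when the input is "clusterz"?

zu

Each output is the input with this applied: sort the characters into reverse alphabetical order, then keep only the first 2 characters.
"clusterz" → "zutsrlec" → "zu".
(Check on "czgrdfltbv": → "zvtrlgfdcb" → "zv" ✓)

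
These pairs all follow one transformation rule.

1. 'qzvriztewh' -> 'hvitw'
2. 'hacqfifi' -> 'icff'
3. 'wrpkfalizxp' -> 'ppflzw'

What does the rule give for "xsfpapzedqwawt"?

In each case the input is transformed by: swap the first and last characters, then keep every other character starting from the first (positions 1st, 3rd, 5th, ...).
Applying that to "xsfpapzedqwawt" gives "tfazdww".

tfazdww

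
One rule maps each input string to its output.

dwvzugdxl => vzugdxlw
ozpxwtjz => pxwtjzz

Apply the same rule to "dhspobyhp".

Each output is the input with this applied: delete the first character, then move the first character to the end.
For "dhspobyhp" the result is "spobyhph".
(Check on "dwvzugdxl": → "wvzugdxl" → "vzugdxlw" ✓)

spobyhph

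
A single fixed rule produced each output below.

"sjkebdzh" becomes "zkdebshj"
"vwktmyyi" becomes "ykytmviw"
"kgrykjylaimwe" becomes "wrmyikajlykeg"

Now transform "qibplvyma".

In each case the input is transformed by: take characters alternately from the front and the back (1st, last, 2nd, 2nd-last, ...), then move the first 3 characters to the end (rotate left by 3).
On "qibplvyma": the first step gives "qaimbypvl", and the second then gives "mbypvlqai".

mbypvlqai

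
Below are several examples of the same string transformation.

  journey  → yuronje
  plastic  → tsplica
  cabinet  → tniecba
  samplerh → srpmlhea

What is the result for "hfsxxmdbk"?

Looking at the pairs, the operation is to sort the characters into reverse alphabetical order.
"hfsxxmdbk" → "xxsmkhfdb".

xxsmkhfdb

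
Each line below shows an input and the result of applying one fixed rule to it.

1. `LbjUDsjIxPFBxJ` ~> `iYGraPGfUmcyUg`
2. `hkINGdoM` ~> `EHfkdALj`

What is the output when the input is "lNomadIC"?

IkLJXAfz

Rule — shift every letter 3 places backward in the alphabet (wrapping around), then flip the case of every letter.
Starting from "lNomadIC": after the first operation, "iKljxaFZ"; after the second, "IkLJXAfz".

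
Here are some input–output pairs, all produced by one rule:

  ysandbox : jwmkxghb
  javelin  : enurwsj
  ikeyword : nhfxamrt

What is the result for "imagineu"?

Each output is the input with this applied: shift every letter 9 places forward in the alphabet (wrapping around), then move the first 2 characters to the end (rotate left by 2).
For "imagineu" the result is "jprwndrv".

jprwndrv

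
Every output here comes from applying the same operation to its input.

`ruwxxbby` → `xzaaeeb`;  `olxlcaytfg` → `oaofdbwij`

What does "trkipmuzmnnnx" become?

Looking at the pairs, the operation is to delete the first character, then shift every letter 3 places forward in the alphabet (wrapping around).
On "trkipmuzmnnnx": the first step gives "rkipmuzmnnnx", and the second then gives "unlspxcpqqqa".

unlspxcpqqqa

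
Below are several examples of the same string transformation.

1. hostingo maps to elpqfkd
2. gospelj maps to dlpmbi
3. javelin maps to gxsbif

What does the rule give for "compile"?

zljmfi

Looking at the pairs, the operation is to shift every letter 3 places backward in the alphabet (wrapping around), then delete the last character.
For "compile" the result is "zljmfi".
(Check on "javelin": → "gxsbifk" → "gxsbif" ✓)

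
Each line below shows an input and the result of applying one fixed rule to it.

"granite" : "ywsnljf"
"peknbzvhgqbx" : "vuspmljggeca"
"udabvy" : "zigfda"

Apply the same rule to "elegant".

ysqljjf

The transformation: shift every letter 5 places forward in the alphabet (wrapping around), then sort the characters into reverse alphabetical order.
For "elegant", step one produces "jqjlfsy"; step two turns that into "ysqljjf".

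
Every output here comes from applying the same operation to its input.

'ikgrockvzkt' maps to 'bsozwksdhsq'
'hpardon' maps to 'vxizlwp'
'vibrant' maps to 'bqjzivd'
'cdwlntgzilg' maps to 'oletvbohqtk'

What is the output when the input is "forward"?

lwzeizn

In each case the input is transformed by: shift every letter 8 places forward in the alphabet (wrapping around), then swap the first and last characters.
"forward" → "lwzeizn".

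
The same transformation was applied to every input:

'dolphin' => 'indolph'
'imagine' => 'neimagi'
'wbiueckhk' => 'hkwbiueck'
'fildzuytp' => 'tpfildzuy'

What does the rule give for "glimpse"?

The pattern: move the last 2 characters to the front (rotate right by 2).
On "glimpse" that produces "seglimp".

seglimp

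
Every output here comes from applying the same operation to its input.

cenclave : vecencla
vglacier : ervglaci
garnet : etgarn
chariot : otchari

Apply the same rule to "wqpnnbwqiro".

rowqpnnbwqi

Rule — move the last 2 characters to the front (rotate right by 2).
For "wqpnnbwqiro" the result is "rowqpnnbwqi".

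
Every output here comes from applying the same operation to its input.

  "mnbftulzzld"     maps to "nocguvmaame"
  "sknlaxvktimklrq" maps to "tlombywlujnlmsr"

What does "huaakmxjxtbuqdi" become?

ivbblnykyucvrej

The pattern: shift every letter 1 place forward in the alphabet (wrapping around).
"huaakmxjxtbuqdi" → "ivbblnykyucvrej".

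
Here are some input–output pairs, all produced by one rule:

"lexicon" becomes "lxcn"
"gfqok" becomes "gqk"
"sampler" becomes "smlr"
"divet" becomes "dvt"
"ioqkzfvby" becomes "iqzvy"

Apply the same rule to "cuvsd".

cvd

What's happening: keep every other character starting from the first (positions 1st, 3rd, 5th, ...).
On "cuvsd" that produces "cvd".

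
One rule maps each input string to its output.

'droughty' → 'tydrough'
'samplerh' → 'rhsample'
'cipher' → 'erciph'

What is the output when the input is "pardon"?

What's happening: move the last 2 characters to the front (rotate right by 2).
For "pardon" the result is "onpard".

onpard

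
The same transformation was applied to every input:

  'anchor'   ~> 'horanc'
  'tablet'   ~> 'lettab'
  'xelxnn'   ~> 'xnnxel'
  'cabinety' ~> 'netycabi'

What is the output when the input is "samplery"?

lerysamp

The pattern: swap the front and back halves of the string.
For "samplery" the result is "lerysamp".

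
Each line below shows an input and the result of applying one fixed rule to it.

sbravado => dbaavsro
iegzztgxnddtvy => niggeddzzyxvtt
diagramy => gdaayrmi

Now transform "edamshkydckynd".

Each output is the input with this applied: sort the characters into reverse alphabetical order, then swap the front and back halves of the string.
On "edamshkydckynd": the first step gives "yysnmkkhedddca", and the second then gives "hedddcayysnmkk".

hedddcayysnmkk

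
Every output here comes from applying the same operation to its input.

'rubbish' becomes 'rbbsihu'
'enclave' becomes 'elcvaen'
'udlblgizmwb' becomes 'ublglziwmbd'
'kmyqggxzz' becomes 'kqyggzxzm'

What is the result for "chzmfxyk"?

cmzxfkyh

Each output is the input with this applied: swap each adjacent pair of characters (1↔2, 3↔4, ...), then move the first character to the end.
Working it through for "chzmfxyk": intermediate "hcmzxfky", final "cmzxfkyh".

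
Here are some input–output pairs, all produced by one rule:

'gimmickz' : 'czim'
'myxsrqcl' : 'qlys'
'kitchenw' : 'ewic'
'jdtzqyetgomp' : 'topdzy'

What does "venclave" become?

In each case the input is transformed by: keep every other character starting from the second (positions 2nd, 4th, 6th, ...), then swap the front and back halves of the string.
Applying both steps to "venclave": "ecae", then "aeec".
(Check on "myxsrqcl": → "ysql" → "qlys" ✓)

aeec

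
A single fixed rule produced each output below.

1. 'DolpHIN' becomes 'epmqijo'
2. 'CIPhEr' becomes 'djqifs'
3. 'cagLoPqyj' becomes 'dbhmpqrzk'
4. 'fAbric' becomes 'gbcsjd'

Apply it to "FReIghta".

Rule — shift every letter 1 place forward in the alphabet (wrapping around), then convert every letter to lowercase.
"FReIghta" → "GSfJhiub" → "gsfjhiub".
(Check on "fAbric": → "gBcsjd" → "gbcsjd" ✓)

gsfjhiub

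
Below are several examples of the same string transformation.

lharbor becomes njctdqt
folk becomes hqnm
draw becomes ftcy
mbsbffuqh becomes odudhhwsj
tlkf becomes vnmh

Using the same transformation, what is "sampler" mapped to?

Rule — shift every letter 2 places forward in the alphabet (wrapping around).
On "sampler" that produces "ucorngt".

ucorngt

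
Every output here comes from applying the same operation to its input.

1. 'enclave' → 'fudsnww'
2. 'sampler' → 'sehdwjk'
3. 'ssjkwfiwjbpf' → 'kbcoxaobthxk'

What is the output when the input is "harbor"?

sjtgjz

What's happening: move the first character to the end, then shift every letter 8 places backward in the alphabet (wrapping around).
"harbor" → "arborh" → "sjtgjz".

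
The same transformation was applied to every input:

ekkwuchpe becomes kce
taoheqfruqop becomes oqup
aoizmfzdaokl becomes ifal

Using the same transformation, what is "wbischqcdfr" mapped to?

ihd

Rule — keep one character in every 3, starting at position 3 (positions 3rd, 6th, 9th, ...).
For "wbischqcdfr" the result is "ihd".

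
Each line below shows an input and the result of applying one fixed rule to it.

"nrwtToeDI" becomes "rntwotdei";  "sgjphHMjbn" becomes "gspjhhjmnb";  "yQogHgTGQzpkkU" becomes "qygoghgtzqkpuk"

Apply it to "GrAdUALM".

rgdaauml

In each case the input is transformed by: swap each adjacent pair of characters (1↔2, 3↔4, ...), then convert every letter to lowercase.
For "GrAdUALM", step one produces "rGdAAUML"; step two turns that into "rgdaauml".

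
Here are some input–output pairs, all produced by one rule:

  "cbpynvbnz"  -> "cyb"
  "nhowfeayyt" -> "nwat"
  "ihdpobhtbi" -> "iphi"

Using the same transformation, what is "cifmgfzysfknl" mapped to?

cmzfl

Rule — keep one character in every 3, starting at position 1 (positions 1st, 4th, 7th, ...).
Applying that to "cifmgfzysfknl" gives "cmzfl".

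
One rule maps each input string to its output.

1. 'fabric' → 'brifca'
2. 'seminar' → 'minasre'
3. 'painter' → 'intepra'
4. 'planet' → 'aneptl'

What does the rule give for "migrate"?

gratmei

The pattern: swap the first and last characters, then move the first 2 characters to the end (rotate left by 2).
Starting from "migrate": after the first operation, "eigratm"; after the second, "gratmei".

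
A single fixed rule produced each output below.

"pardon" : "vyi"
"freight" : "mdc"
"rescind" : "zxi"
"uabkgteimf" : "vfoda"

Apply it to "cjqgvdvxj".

What's happening: shift every letter 5 places backward in the alphabet (wrapping around), then keep every other character starting from the second (positions 2nd, 4th, 6th, ...).
"cjqgvdvxj" → "xelbqyqse" → "ebys".

ebys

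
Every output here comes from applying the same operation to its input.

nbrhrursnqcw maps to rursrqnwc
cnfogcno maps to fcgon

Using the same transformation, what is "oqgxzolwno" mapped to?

What's happening: swap each adjacent pair of characters (1↔2, 3↔4, ...), then delete the first 3 characters.
Working it through for "oqgxzolwno": intermediate "qoxgozwlon", final "gozwlon".

gozwlon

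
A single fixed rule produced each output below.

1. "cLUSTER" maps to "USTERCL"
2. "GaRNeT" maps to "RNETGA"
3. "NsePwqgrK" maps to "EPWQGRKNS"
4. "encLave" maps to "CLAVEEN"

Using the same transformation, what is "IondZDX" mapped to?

What's happening: move the first 2 characters to the end (rotate left by 2), then convert every letter to uppercase.
Applying both steps to "IondZDX": "ndZDXIo", then "NDZDXIO".

NDZDXIO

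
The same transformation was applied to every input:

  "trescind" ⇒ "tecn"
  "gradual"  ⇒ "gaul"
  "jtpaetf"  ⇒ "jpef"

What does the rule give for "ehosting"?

eotn

Each output is the input with this applied: keep every other character starting from the first (positions 1st, 3rd, 5th, ...).
Doing the same to "ehosting": "eotn".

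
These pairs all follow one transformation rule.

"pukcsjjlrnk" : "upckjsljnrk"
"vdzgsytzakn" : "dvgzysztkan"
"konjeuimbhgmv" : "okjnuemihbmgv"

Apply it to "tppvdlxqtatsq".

Each output is the input with this applied: swap each adjacent pair of characters (1↔2, 3↔4, ...).
On "tppvdlxqtatsq" that produces "ptvpldqxatstq".

ptvpldqxatstq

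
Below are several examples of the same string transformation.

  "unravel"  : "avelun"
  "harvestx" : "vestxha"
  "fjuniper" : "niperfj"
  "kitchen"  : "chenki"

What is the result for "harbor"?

Rule — move the first 2 characters to the end (rotate left by 2), then delete the first character.
"harbor" → "rborha" → "borha".

borha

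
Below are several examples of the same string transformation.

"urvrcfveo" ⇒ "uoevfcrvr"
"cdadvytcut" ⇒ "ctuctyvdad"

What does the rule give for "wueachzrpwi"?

wiwprzhcaeu

What's happening: reverse the string, then move the last character to the front.
For "wueachzrpwi" the result is "wiwprzhcaeu".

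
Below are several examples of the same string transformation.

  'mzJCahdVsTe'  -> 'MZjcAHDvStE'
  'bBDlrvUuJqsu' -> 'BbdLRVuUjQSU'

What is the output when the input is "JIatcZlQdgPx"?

jiATCzLqDGpX

Each output is the input with this applied: flip the case of every letter.
So "JIatcZlQdgPx" becomes "jiATCzLqDGpX".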